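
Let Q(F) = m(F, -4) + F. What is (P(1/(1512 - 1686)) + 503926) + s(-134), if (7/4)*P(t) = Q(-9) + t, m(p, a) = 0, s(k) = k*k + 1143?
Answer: 318519091/609 ≈ 5.2302e+5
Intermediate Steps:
s(k) = 1143 + k² (s(k) = k² + 1143 = 1143 + k²)
Q(F) = F (Q(F) = 0 + F = F)
P(t) = -36/7 + 4*t/7 (P(t) = 4*(-9 + t)/7 = -36/7 + 4*t/7)
(P(1/(1512 - 1686)) + 503926) + s(-134) = ((-36/7 + 4/(7*(1512 - 1686))) + 503926) + (1143 + (-134)²) = ((-36/7 + (4/7)/(-174)) + 503926) + (1143 + 17956) = ((-36/7 + (4/7)*(-1/174)) + 503926) + 19099 = ((-36/7 - 2/609) + 503926) + 19099 = (-3134/609 + 503926) + 19099 = 306887800/609 + 19099 = 318519091/609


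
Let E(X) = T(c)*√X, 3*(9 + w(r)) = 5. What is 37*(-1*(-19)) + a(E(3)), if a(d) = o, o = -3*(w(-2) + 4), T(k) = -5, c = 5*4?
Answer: 713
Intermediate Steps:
c = 20
w(r) = -22/3 (w(r) = -9 + (⅓)*5 = -9 + 5/3 = -22/3)
E(X) = -5*√X
o = 10 (o = -3*(-22/3 + 4) = -3*(-10/3) = 10)
a(d) = 10
37*(-1*(-19)) + a(E(3)) = 37*(-1*(-19)) + 10 = 37*19 + 10 = 703 + 10 = 713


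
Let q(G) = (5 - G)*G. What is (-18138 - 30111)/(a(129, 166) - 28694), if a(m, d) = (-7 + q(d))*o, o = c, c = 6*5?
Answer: 48249/830684 ≈ 0.058083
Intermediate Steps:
q(G) = G*(5 - G)
c = 30
o = 30
a(m, d) = -210 + 30*d*(5 - d) (a(m, d) = (-7 + d*(5 - d))*30 = -210 + 30*d*(5 - d))
(-18138 - 30111)/(a(129, 166) - 28694) = (-18138 - 30111)/((-210 - 30*166*(-5 + 166)) - 28694) = -48249/((-210 - 30*166*161) - 28694) = -48249/((-210 - 801780) - 28694) = -48249/(-801990 - 28694) = -48249/(-830684) = -48249*(-1/830684) = 48249/830684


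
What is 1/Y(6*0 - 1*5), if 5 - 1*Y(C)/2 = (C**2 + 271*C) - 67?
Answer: 1/2804 ≈ 0.00035663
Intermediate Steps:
Y(C) = 144 - 542*C - 2*C**2 (Y(C) = 10 - 2*((C**2 + 271*C) - 67) = 10 - 2*(-67 + C**2 + 271*C) = 10 + (134 - 542*C - 2*C**2) = 144 - 542*C - 2*C**2)
1/Y(6*0 - 1*5) = 1/(144 - 542*(6*0 - 1*5) - 2*(6*0 - 1*5)**2) = 1/(144 - 542*(0 - 5) - 2*(0 - 5)**2) = 1/(144 - 542*(-5) - 2*(-5)**2) = 1/(144 + 2710 - 2*25) = 1/(144 + 2710 - 50) = 1/2804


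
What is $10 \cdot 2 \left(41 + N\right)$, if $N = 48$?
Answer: $1780$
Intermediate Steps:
$10 \cdot 2 \left(41 + N\right) = 10 \cdot 2 \left(41 + 48\right) = 20 \cdot 89 = 1780$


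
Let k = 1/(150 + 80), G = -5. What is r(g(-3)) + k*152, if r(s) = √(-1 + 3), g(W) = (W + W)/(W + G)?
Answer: 76/115 + √2 ≈ 2.0751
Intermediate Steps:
g(W) = 2*W/(-5 + W) (g(W) = (W + W)/(W - 5) = (2*W)/(-5 + W) = 2*W/(-5 + W))
r(s) = √2
k = 1/230 ≈ 0.0043478
r(g(-3)) + k*152 = √2 + (1/230)*152 = √2 + 76/115 = 76/115 + √2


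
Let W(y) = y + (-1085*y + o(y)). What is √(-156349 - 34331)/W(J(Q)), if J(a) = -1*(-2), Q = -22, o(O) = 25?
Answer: -2*I*√47670/2143 ≈ -0.20377*I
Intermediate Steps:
J(a) = 2
W(y) = 25 - 1084*y (W(y) = y + (-1085*y + 25) = y + (25 - 1085*y) = 25 - 1084*y)
√(-156349 - 34331)/W(J(Q)) = √(-156349 - 34331)/(25 - 1084*2) = √(-190680)/(25 - 2168) = (2*I*√47670)/(-2143) = (2*I*√47670)*(-1/2143) = -2*I*√47670/2143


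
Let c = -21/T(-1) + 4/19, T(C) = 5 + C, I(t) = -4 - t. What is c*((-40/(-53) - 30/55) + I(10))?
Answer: 769830/11077 ≈ 69.498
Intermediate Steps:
c = -383/76 (c = -21/(5 - 1) + 4/19 = -21/4 + 4*(1/19) = -21*¼ + 4/19 = -21/4 + 4/19 = -383/76 ≈ -5.0395)
c*((-40/(-53) - 30/55) + I(10)) = -383*((-40/(-53) - 30/55) + (-4 - 1*10))/76 = -383*((-40*(-1/53) - 30*1/55) + (-4 - 10))/76 = -383*((40/53 - 6/11) - 14)/76 = -383*(122/583 - 14)/76 = -383/76*(-8040/583) = 769830/11077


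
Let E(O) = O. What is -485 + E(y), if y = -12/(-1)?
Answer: -473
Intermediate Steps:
y = 12 (y = -12*(-1) = 12)
-485 + E(y) = -485 + 12 = -473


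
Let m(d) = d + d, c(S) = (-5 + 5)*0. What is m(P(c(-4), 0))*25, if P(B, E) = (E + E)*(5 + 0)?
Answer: 0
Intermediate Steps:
c(S) = 0 (c(S) = 0*0 = 0)
P(B, E) = 10*E (P(B, E) = (2*E)*5 = 10*E)
m(d) = 2*d
m(P(c(-4), 0))*25 = (2*(10*0))*25 = (2*0)*25 = 0*25 = 0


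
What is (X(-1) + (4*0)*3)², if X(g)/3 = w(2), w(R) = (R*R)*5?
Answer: 3600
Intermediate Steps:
w(R) = 5*R² (w(R) = R²*5 = 5*R²)
X(g) = 60 (X(g) = 3*(5*2²) = 3*(5*4) = 3*20 = 60)
(X(-1) + (4*0)*3)² = (60 + (4*0)*3)² = (60 + 0*3)² = (60 + 0)² = 60² = 3600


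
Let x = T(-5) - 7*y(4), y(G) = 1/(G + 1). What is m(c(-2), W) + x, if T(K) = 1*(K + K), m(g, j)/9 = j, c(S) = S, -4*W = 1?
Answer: -273/20 ≈ -13.650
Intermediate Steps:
W = -¼ (W = -¼*1 = -¼ ≈ -0.25000)
m(g, j) = 9*j
T(K) = 2*K (T(K) = 1*(2*K) = 2*K)
y(G) = 1/(1 + G)
x = -57/5 (x = 2*(-5) - 7/(1 + 4) = -10 - 7/5 = -57/5 ≈ -11.400)
m(c(-2), W) + x = 9*(-¼) - 57/5 = -9/4 - 57/5 = -273/20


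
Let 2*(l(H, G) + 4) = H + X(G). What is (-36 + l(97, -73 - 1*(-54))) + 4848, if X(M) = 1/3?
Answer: 14570/3 ≈ 4856.7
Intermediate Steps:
X(M) = ⅓
l(H, G) = -23/6 + H/2 (l(H, G) = -4 + (H + ⅓)/2 = -4 + (⅓ + H)/2 = -4 + (⅙ + H/2) = -23/6 + H/2)
(-36 + l(97, -73 - 1*(-54))) + 4848 = (-36 + (-23/6 + (½)*97)) + 4848 = (-36 + (-23/6 + 97/2)) + 4848 = (-36 + 134/3) + 4848 = 26/3 + 4848 = 14570/3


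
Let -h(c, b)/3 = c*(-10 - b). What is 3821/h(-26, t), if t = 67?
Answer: -3821/6006 ≈ -0.63620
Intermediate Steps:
h(c, b) = -3*c*(-10 - b)
3821/h(-26, t) = 3821/((3*(-26)*(10 + 67))) = 3821/((3*(-26)*77)) = 3821/(-6006) = 3821*(-1/6006) = -3821/6006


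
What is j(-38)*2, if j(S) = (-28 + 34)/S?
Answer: -6/19 ≈ -0.31579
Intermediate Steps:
j(S) = 6/S
j(-38)*2 = (6/(-38))*2 = (6*(-1/38))*2 = -3/19*2 = -6/19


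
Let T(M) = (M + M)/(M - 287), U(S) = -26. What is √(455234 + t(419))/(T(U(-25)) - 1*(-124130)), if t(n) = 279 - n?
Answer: 313*√50566/12950914 ≈ 0.0054347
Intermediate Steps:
T(M) = 2*M/(-287 + M) (T(M) = (2*M)/(-287 + M) = 2*M/(-287 + M))
√(455234 + t(419))/(T(U(-25)) - 1*(-124130)) = √(455234 + (279 - 1*419))/(2*(-26)/(-287 - 26) - 1*(-124130)) = √(455234 + (279 - 419))/(2*(-26)/(-313) + 124130) = √(455234 - 140)/(2*(-26)*(-1/313) + 124130) = √455094/(52/313 + 124130) = (3*√50566)/(38852742/313) = (3*√50566)*(313/38852742) = 313*√50566/12950914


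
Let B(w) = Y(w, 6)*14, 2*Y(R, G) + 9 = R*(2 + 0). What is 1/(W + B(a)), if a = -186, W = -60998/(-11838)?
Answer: -5919/15755474 ≈ -0.00037568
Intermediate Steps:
W = 30499/5919 (W = -60998*(-1/11838) = 30499/5919 ≈ 5.1527)
Y(R, G) = -9/2 + R (Y(R, G) = -9/2 + (R*(2 + 0))/2 = -9/2 + (R*2)/2 = -9/2 + (2*R)/2 = -9/2 + R)
B(w) = -63 + 14*w (B(w) = (-9/2 + w)*14 = -63 + 14*w)
1/(W + B(a)) = 1/(30499/5919 + (-63 + 14*(-186))) = 1/(30499/5919 + (-63 - 2604)) = 1/(30499/5919 - 2667) = 1/(-15755474/5919) = -5919/15755474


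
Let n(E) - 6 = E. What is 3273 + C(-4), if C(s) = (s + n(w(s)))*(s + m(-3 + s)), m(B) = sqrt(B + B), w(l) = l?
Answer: 3281 - 2*I*sqrt(14) ≈ 3281.0 - 7.4833*I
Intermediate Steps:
n(E) = 6 + E
m(B) = sqrt(2)*sqrt(B) (m(B) = sqrt(2*B) = sqrt(2)*sqrt(B))
C(s) = (6 + 2*s)*(s + sqrt(2)*sqrt(-3 + s)) (C(s) = (s + (6 + s))*(s + sqrt(2)*sqrt(-3 + s)) = (6 + 2*s)*(s + sqrt(2)*sqrt(-3 + s)))
3273 + C(-4) = 3273 + (2*(-4)**2 + 6*(-4) + 6*sqrt(-6 + 2*(-4)) + 2*(-4)*sqrt(-6 + 2*(-4))) = 3273 + (2*16 - 24 + 6*sqrt(-6 - 8) + 2*(-4)*sqrt(-6 - 8)) = 3273 + (32 - 24 + 6*sqrt(-14) + 2*(-4)*sqrt(-14)) = 3273 + (32 - 24 + 6*(I*sqrt(14)) + 2*(-4)*(I*sqrt(14))) = 3273 + (32 - 24 + 6*I*sqrt(14) - 8*I*sqrt(14)) = 3273 + (8 - 2*I*sqrt(14)) = 3281 - 2*I*sqrt(14)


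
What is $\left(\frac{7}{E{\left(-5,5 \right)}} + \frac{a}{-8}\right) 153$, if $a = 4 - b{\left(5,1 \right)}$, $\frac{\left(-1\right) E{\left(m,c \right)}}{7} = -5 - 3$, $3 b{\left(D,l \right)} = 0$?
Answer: $- \frac{459}{8} \approx -57.375$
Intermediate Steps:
$b{\left(D,l \right)} = 0$ ($b{\left(D,l \right)} = \frac{1}{3} \cdot 0 = 0$)
$E{\left(m,c \right)} = 56$ ($E{\left(m,c \right)} = - 7 \left(-5 - 3\right) = \left(-7\right) \left(-8\right) = 56$)
$a = 4$ ($a = 4 - 0 = 4 + 0 = 4$)
$\left(\frac{7}{E{\left(-5,5 \right)}} + \frac{a}{-8}\right) 153 = \left(\frac{7}{56} + \frac{4}{-8}\right) 153 = \left(7 \cdot \frac{1}{56} + 4 \left(- \frac{1}{8}\right)\right) 153 = \left(\frac{1}{8} - \frac{1}{2}\right) 153 = \left(- \frac{3}{8}\right) 153 = - \frac{459}{8}$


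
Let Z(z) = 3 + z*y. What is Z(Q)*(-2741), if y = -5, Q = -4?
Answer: -63043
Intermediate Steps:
Z(z) = 3 - 5*z (Z(z) = 3 + z*(-5) = 3 - 5*z)
Z(Q)*(-2741) = (3 - 5*(-4))*(-2741) = (3 + 20)*(-2741) = 23*(-2741) = -63043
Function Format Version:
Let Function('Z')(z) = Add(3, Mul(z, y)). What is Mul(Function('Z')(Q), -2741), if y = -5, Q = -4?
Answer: -63043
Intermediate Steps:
Function('Z')(z) = Add(3, Mul(-5, z)) (Function('Z')(z) = Add(3, Mul(z, -5)) = Add(3, Mul(-5, z)))
Mul(Function('Z')(Q), -2741) = Mul(Add(3, Mul(-5, -4)), -2741) = Mul(Add(3, 20), -2741) = Mul(23, -2741) = -63043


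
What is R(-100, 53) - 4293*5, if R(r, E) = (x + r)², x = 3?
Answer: -12056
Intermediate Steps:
R(r, E) = (3 + r)²
R(-100, 53) - 4293*5 = (3 - 100)² - 4293*5 = (-97)² - 1*21465 = 9409 - 21465 = -12056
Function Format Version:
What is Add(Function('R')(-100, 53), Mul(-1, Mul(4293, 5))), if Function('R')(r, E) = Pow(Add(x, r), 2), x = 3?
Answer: -12056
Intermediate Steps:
Function('R')(r, E) = Pow(Add(3, r), 2)
Add(Function('R')(-100, 53), Mul(-1, Mul(4293, 5))) = Add(Pow(Add(3, -100), 2), Mul(-1, Mul(4293, 5))) = Add(Pow(-97, 2), Mul(-1, 21465)) = Add(9409, -21465) = -12056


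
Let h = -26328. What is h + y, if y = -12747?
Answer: -39075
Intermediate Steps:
h + y = -26328 - 12747 = -39075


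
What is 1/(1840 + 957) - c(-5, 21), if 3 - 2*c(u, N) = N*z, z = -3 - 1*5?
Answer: -478285/5594 ≈ -85.500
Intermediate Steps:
z = -8 (z = -3 - 5 = -8)
c(u, N) = 3/2 + 4*N (c(u, N) = 3/2 - N*(-8)/2 = 3/2 - (-4)*N = 3/2 + 4*N)
1/(1840 + 957) - c(-5, 21) = 1/(1840 + 957) - (3/2 + 4*21) = 1/2797 - (3/2 + 84) = 1/2797 - 1*171/2 = 1/2797 - 171/2 = -478285/5594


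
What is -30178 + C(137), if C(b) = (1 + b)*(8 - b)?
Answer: -47980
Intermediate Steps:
-30178 + C(137) = -30178 + (8 - 1*137² + 7*137) = -30178 + (8 - 1*18769 + 959) = -30178 + (8 - 18769 + 959) = -30178 - 17802 = -47980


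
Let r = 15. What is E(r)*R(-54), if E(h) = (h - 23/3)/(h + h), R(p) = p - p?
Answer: 0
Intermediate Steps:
R(p) = 0
E(h) = (-23/3 + h)/(2*h) (E(h) = (h - 23*1/3)/((2*h)) = (h - 23/3)*(1/(2*h)) = (-23/3 + h)*(1/(2*h)) = (-23/3 + h)/(2*h))
E(r)*R(-54) = ((1/6)*(-23 + 3*15)/15)*0 = ((1/6)*(1/15)*(-23 + 45))*0 = ((1/6)*(1/15)*22)*0 = (11/45)*0 = 0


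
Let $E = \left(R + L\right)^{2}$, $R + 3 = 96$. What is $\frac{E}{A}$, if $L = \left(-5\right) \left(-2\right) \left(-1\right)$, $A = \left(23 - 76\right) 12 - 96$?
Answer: $- \frac{6889}{732} \approx -9.4112$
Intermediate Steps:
$A = -732$ ($A = \left(23 - 76\right) 12 - 96 = \left(-53\right) 12 - 96 = -636 - 96 = -732$)
$R = 93$ ($R = -3 + 96 = 93$)
$L = -10$ ($L = 10 \left(-1\right) = -10$)
$E = 6889$ ($E = \left(93 - 10\right)^{2} = 83^{2} = 6889$)
$\frac{E}{A} = \frac{6889}{-732} = 6889 \left(- \frac{1}{732}\right) = - \frac{6889}{732}$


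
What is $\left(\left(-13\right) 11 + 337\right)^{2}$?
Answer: $37636$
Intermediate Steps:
$\left(\left(-13\right) 11 + 337\right)^{2} = \left(-143 + 337\right)^{2} = 194^{2} = 37636$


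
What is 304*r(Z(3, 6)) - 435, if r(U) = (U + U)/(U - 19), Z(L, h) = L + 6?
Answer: -4911/5 ≈ -982.20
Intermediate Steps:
Z(L, h) = 6 + L
r(U) = 2*U/(-19 + U) (r(U) = (2*U)/(-19 + U) = 2*U/(-19 + U))
304*r(Z(3, 6)) - 435 = 304*(2*(6 + 3)/(-19 + (6 + 3))) - 435 = 304*(2*9/(-19 + 9)) - 435 = 304*(2*9/(-10)) - 435 = 304*(2*9*(-⅒)) - 435 = 304*(-9/5) - 435 = -2736/5 - 435 = -4911/5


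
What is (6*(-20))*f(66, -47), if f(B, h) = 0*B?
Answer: 0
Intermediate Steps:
f(B, h) = 0
(6*(-20))*f(66, -47) = (6*(-20))*0 = -120*0 = 0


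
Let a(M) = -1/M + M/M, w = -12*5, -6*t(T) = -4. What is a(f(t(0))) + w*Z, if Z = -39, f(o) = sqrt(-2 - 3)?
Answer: 2341 + I*sqrt(5)/5 ≈ 2341.0 + 0.44721*I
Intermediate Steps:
t(T) = 2/3 (t(T) = -1/6*(-4) = 2/3)
f(o) = I*sqrt(5) (f(o) = sqrt(-5) = I*sqrt(5))
w = -60
a(M) = 1 - 1/M (a(M) = -1/M + 1 = 1 - 1/M)
a(f(t(0))) + w*Z = (-1 + I*sqrt(5))/((I*sqrt(5))) - 60*(-39) = (-I*sqrt(5)/5)*(-1 + I*sqrt(5)) + 2340 = -I*sqrt(5)*(-1 + I*sqrt(5))/5 + 2340 = 2340 - I*sqrt(5)*(-1 + I*sqrt(5))/5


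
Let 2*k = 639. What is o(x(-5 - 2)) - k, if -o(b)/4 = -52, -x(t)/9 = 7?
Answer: -223/2 ≈ -111.50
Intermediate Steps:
x(t) = -63 (x(t) = -9*7 = -63)
o(b) = 208 (o(b) = -4*(-52) = 208)
k = 639/2 (k = (1/2)*639 = 639/2 ≈ 319.50)
o(x(-5 - 2)) - k = 208 - 1*639/2 = 208 - 639/2 = -223/2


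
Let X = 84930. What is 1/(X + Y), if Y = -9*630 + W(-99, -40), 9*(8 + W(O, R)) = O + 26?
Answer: 9/713195 ≈ 1.2619e-5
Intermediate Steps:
W(O, R) = -46/9 + O/9 (W(O, R) = -8 + (O + 26)/9 = -8 + (26 + O)/9 = -8 + (26/9 + O/9) = -46/9 + O/9)
Y = -51175/9 (Y = -9*630 + (-46/9 + (⅑)*(-99)) = -5670 + (-46/9 - 11) = -5670 - 145/9 = -51175/9 ≈ -5686.1)
1/(X + Y) = 1/(84930 - 51175/9) = 1/(713195/9) = 9/713195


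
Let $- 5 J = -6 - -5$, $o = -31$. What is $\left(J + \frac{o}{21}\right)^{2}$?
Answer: $\frac{17956}{11025} \approx 1.6287$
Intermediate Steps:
$J = \frac{1}{5}$ ($J = - \frac{-6 - -5}{5} = - \frac{-6 + 5}{5} = \left(- \frac{1}{5}\right) \left(-1\right) = \frac{1}{5} \approx 0.2$)
$\left(J + \frac{o}{21}\right)^{2} = \left(\frac{1}{5} - \frac{31}{21}\right)^{2} = \left(- \frac{134}{105}\right)^{2} = \frac{17956}{11025}$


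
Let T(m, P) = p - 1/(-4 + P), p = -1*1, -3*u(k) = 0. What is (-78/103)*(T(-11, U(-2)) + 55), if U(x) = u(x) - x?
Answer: -4251/103 ≈ -41.272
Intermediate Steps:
u(k) = 0 (u(k) = -1/3*0 = 0)
p = -1
U(x) = -x (U(x) = 0 - x = -x)
T(m, P) = -1 - 1/(-4 + P)
(-78/103)*(T(-11, U(-2)) + 55) = (-78/103)*((3 - (-1)*(-2))/(-4 - 1*(-2)) + 55) = (-78*1/103)*((3 - 1*2)/(-4 + 2) + 55) = -78*((3 - 2)/(-2) + 55)/103 = -78*(-1/2*1 + 55)/103 = -78*(-1/2 + 55)/103 = -78/103*109/2 = -4251/103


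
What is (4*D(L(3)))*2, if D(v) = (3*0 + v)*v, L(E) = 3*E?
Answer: 648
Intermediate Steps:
D(v) = v² (D(v) = (0 + v)*v = v*v = v²)
(4*D(L(3)))*2 = (4*(3*3)²)*2 = (4*9²)*2 = (4*81)*2 = 324*2 = 648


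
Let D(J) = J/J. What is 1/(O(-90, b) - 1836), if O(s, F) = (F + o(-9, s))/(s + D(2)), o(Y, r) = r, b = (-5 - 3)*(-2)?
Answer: -89/163330 ≈ -0.00054491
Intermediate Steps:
b = 16 (b = -8*(-2) = 16)
D(J) = 1
O(s, F) = (F + s)/(1 + s) (O(s, F) = (F + s)/(s + 1) = (F + s)/(1 + s))
1/(O(-90, b) - 1836) = 1/((16 - 90)/(1 - 90) - 1836) = 1/(-74/(-89) - 1836) = 1/(-1/89*(-74) - 1836) = 1/(74/89 - 1836) = 1/(-163330/89) = -89/163330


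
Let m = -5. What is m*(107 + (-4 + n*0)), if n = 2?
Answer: -515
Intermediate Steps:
m*(107 + (-4 + n*0)) = -5*(107 + (-4 + 2*0)) = -5*(107 + (-4 + 0)) = -5*(107 - 4) = -5*103 = -515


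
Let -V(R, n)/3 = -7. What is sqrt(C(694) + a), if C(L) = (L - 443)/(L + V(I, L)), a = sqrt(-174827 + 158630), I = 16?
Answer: sqrt(179465 + 511225*I*sqrt(16197))/715 ≈ 7.9881 + 7.9661*I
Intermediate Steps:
a = I*sqrt(16197) (a = sqrt(-16197) = I*sqrt(16197) ≈ 127.27*I)
V(R, n) = 21 (V(R, n) = -3*(-7) = 21)
C(L) = (-443 + L)/(21 + L) (C(L) = (L - 443)/(L + 21) = (-443 + L)/(21 + L))
sqrt(C(694) + a) = sqrt((-443 + 694)/(21 + 694) + I*sqrt(16197)) = sqrt(251/715 + I*sqrt(16197))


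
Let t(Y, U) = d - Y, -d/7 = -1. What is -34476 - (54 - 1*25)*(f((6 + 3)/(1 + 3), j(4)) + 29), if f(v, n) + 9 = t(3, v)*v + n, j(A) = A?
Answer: -35433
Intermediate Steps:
d = 7 (d = -7*(-1) = 7)
t(Y, U) = 7 - Y
f(v, n) = -9 + n + 4*v (f(v, n) = -9 + ((7 - 1*3)*v + n) = -9 + ((7 - 3)*v + n) = -9 + (4*v + n) = -9 + (n + 4*v) = -9 + n + 4*v)
-34476 - (54 - 1*25)*(f((6 + 3)/(1 + 3), j(4)) + 29) = -34476 - (54 - 1*25)*((-9 + 4 + 4*((6 + 3)/(1 + 3))) + 29) = -34476 - (54 - 25)*((-9 + 4 + 4*(9/4)) + 29) = -34476 - 29*((-9 + 4 + 4*(9*(¼))) + 29) = -34476 - 29*((-9 + 4 + 4*(9/4)) + 29) = -34476 - 29*((-9 + 4 + 9) + 29) = -34476 - 29*(4 + 29) = -34476 - 29*33 = -34476 - 1*957 = -34476 - 957 = -35433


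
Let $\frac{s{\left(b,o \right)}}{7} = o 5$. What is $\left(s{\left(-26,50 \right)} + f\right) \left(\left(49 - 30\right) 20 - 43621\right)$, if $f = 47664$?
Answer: $-2136710774$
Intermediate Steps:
$s{\left(b,o \right)} = 35 o$ ($s{\left(b,o \right)} = 7 o 5 = 7 \cdot 5 o = 35 o$)
$\left(s{\left(-26,50 \right)} + f\right) \left(\left(49 - 30\right) 20 - 43621\right) = \left(35 \cdot 50 + 47664\right) \left(\left(49 - 30\right) 20 - 43621\right) = \left(1750 + 47664\right) \left(19 \cdot 20 - 43621\right) = 49414 \left(380 - 43621\right) = 49414 \left(-43241\right) = -2136710774$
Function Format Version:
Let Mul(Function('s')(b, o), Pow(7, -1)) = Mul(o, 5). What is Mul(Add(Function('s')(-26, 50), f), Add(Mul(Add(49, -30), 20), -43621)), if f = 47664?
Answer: -2136710774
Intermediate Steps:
Function('s')(b, o) = Mul(35, o) (Function('s')(b, o) = Mul(7, Mul(o, 5)) = Mul(7, Mul(5, o)) = Mul(35, o))
Mul(Add(Function('s')(-26, 50), f), Add(Mul(Add(49, -30), 20), -43621)) = Mul(Add(Mul(35, 50), 47664), Add(Mul(Add(49, -30), 20), -43621)) = Mul(Add(1750, 47664), Add(Mul(19, 20), -43621)) = Mul(49414, Add(380, -43621)) = Mul(49414, -43241) = -2136710774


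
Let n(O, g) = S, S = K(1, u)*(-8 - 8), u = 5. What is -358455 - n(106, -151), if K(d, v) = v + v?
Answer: -358295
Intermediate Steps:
K(d, v) = 2*v
S = -160 (S = (2*5)*(-8 - 8) = 10*(-16) = -160)
n(O, g) = -160
-358455 - n(106, -151) = -358455 - 1*(-160) = -358455 + 160 = -358295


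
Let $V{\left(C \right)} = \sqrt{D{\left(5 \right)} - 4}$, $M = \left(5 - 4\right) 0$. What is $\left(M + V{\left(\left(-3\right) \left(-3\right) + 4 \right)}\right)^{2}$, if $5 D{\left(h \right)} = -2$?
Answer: $- \frac{22}{5} \approx -4.4$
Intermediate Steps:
$D{\left(h \right)} = - \frac{2}{5}$ ($D{\left(h \right)} = \frac{1}{5} \left(-2\right) = - \frac{2}{5}$)
$M = 0$ ($M = 1 \cdot 0 = 0$)
$V{\left(C \right)} = \frac{i \sqrt{110}}{5}$ ($V{\left(C \right)} = \sqrt{- \frac{2}{5} - 4} = \sqrt{- \frac{22}{5}} = \frac{i \sqrt{110}}{5}$)
$\left(M + V{\left(\left(-3\right) \left(-3\right) + 4 \right)}\right)^{2} = \left(0 + \frac{i \sqrt{110}}{5}\right)^{2} = \left(\frac{i \sqrt{110}}{5}\right)^{2} = - \frac{22}{5}$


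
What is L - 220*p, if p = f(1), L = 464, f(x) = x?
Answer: 244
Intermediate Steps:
p = 1
L - 220*p = 464 - 220*1 = 464 - 220 = 244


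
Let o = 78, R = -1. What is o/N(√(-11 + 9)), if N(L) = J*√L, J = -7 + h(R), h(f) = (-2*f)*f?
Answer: 13*(-2)^(¾)/3 ≈ -5.1532 + 5.1532*I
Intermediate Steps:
h(f) = -2*f²
J = -9 (J = -7 - 2*(-1)² = -7 - 2*1 = -7 - 2 = -9)
N(L) = -9*√L
o/N(√(-11 + 9)) = 78/((-9*(-11 + 9)^(¼))) = 78/((-9*(-2)^(¼))) = 78/((-9*2^(¼)*√I)) = 78*(2^(¾)*I^(3/2)/18) = 13*2^(¾)*I^(3/2)/3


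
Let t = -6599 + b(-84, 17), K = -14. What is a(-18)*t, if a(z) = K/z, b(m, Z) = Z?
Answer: -15358/3 ≈ -5119.3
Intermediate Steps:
a(z) = -14/z
t = -6582 (t = -6599 + 17 = -6582)
a(-18)*t = -14/(-18)*(-6582) = -14*(-1/18)*(-6582) = (7/9)*(-6582) = -15358/3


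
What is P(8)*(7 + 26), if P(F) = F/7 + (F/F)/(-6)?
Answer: 451/14 ≈ 32.214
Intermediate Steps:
P(F) = -1/6 + F/7 (P(F) = F*(1/7) + 1*(-1/6) = F/7 - 1/6 = -1/6 + F/7)
P(8)*(7 + 26) = (-1/6 + (1/7)*8)*(7 + 26) = (-1/6 + 8/7)*33 = (41/42)*33 = 451/14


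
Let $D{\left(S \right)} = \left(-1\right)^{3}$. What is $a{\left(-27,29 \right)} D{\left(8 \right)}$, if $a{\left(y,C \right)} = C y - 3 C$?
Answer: $870$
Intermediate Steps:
$a{\left(y,C \right)} = - 3 C + C y$
$D{\left(S \right)} = -1$
$a{\left(-27,29 \right)} D{\left(8 \right)} = 29 \left(-3 - 27\right) \left(-1\right) = 29 \left(-30\right) \left(-1\right) = \left(-870\right) \left(-1\right) = 870$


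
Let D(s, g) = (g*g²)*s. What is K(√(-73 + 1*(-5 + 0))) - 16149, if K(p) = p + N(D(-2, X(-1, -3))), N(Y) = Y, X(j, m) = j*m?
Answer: -16203 + I*√78 ≈ -16203.0 + 8.8318*I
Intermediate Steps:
D(s, g) = s*g³ (D(s, g) = g³*s = s*g³)
K(p) = -54 + p (K(p) = p - 2*(-1*(-3))³ = p - 2*3³ = p - 2*27 = p - 54 = -54 + p)
K(√(-73 + 1*(-5 + 0))) - 16149 = (-54 + √(-73 + 1*(-5 + 0))) - 16149 = (-54 + √(-73 + 1*(-5))) - 16149 = (-54 + √(-73 - 5)) - 16149 = (-54 + √(-78)) - 16149 = (-54 + I*√78) - 16149 = -16203 + I*√78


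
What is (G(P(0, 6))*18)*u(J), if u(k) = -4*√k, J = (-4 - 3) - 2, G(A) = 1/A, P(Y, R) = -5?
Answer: 216*I/5 ≈ 43.2*I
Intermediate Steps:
J = -9 (J = -7 - 2 = -9)
(G(P(0, 6))*18)*u(J) = (18/(-5))*(-12*I) = (-⅕*18)*(-12*I) = -(-216)*I/5 = 216*I/5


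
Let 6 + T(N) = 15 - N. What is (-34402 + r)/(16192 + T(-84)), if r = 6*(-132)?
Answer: -35194/16285 ≈ -2.1611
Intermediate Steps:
T(N) = 9 - N (T(N) = -6 + (15 - N) = 9 - N)
r = -792
(-34402 + r)/(16192 + T(-84)) = (-34402 - 792)/(16192 + (9 - 1*(-84))) = -35194/(16192 + (9 + 84)) = -35194/(16192 + 93) = -35194/16285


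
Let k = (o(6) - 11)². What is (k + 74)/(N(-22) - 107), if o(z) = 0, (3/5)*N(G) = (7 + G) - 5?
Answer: -585/421 ≈ -1.3895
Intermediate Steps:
N(G) = 10/3 + 5*G/3 (N(G) = 5*((7 + G) - 5)/3 = 5*(2 + G)/3 = 10/3 + 5*G/3)
k = 121 (k = (0 - 11)² = (-11)² = 121)
(k + 74)/(N(-22) - 107) = (121 + 74)/((10/3 + (5/3)*(-22)) - 107) = 195/((10/3 - 110/3) - 107) = 195/(-100/3 - 107) = 195/(-421/3) = 195*(-3/421) = -585/421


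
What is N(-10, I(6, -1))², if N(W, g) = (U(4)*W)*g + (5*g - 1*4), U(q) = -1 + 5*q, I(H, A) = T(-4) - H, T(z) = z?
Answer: 3407716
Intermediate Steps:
I(H, A) = -4 - H
N(W, g) = -4 + 5*g + 19*W*g (N(W, g) = ((-1 + 5*4)*W)*g + (5*g - 1*4) = ((-1 + 20)*W)*g + (5*g - 4) = (19*W)*g + (-4 + 5*g) = 19*W*g + (-4 + 5*g) = -4 + 5*g + 19*W*g)
N(-10, I(6, -1))² = (-4 + 5*(-4 - 1*6) + 19*(-10)*(-4 - 1*6))² = (-4 + 5*(-4 - 6) + 19*(-10)*(-4 - 6))² = (-4 + 5*(-10) + 19*(-10)*(-10))² = (-4 - 50 + 1900)² = 1846² = 3407716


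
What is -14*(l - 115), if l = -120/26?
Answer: 21770/13 ≈ 1674.6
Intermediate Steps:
l = -60/13 (l = -120*1/26 = -60/13 ≈ -4.6154)
-14*(l - 115) = -14*(-60/13 - 115) = -14*(-1555/13) = 21770/13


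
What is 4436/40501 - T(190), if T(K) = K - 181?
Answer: -360073/40501 ≈ -8.8905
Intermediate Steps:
T(K) = -181 + K
4436/40501 - T(190) = 4436/40501 - (-181 + 190) = 4436*(1/40501) - 1*9 = 4436/40501 - 9 = -360073/40501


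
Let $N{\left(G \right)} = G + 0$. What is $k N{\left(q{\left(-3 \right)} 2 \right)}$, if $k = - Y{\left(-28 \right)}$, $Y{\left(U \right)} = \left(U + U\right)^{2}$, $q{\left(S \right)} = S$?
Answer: $18816$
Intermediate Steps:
$Y{\left(U \right)} = 4 U^{2}$ ($Y{\left(U \right)} = \left(2 U\right)^{2} = 4 U^{2}$)
$k = -3136$ ($k = - 4 \left(-28\right)^{2} = - 4 \cdot 784 = \left(-1\right) 3136 = -3136$)
$N{\left(G \right)} = G$
$k N{\left(q{\left(-3 \right)} 2 \right)} = - 3136 \left(\left(-3\right) 2\right) = \left(-3136\right) \left(-6\right) = 18816$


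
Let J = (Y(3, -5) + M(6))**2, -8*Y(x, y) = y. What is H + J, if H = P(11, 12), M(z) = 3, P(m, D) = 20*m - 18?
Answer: 13769/64 ≈ 215.14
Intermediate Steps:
P(m, D) = -18 + 20*m
Y(x, y) = -y/8
H = 202 (H = -18 + 20*11 = -18 + 220 = 202)
J = 841/64 (J = (-1/8*(-5) + 3)**2 = (5/8 + 3)**2 = (29/8)**2 = 841/64 ≈ 13.141)
H + J = 202 + 841/64 = 13769/64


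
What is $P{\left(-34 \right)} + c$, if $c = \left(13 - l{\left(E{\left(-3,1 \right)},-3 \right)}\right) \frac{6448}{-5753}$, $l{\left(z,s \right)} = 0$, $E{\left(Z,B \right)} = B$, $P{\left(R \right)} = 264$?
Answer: $\frac{1434968}{5753} \approx 249.43$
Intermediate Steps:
$c = - \frac{83824}{5753}$ ($c = \left(13 - 0\right) \frac{6448}{-5753} = \left(13 + 0\right) 6448 \left(- \frac{1}{5753}\right) = 13 \left(- \frac{6448}{5753}\right) = - \frac{83824}{5753} \approx -14.57$)
$P{\left(-34 \right)} + c = 264 - \frac{83824}{5753} = \frac{1434968}{5753}$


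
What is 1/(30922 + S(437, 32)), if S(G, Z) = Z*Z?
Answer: 1/31946 ≈ 3.1303e-5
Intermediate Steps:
S(G, Z) = Z**2
1/(30922 + S(437, 32)) = 1/(30922 + 32**2) = 1/(30922 + 1024) = 1/31946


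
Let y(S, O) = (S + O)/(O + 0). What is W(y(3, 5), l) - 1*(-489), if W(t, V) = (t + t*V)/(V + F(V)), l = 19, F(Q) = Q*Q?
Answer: 46463/95 ≈ 489.08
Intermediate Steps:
F(Q) = Q**2
y(S, O) = (O + S)/O
W(t, V) = (t + V*t)/(V + V**2) (W(t, V) = (t + t*V)/(V + V**2) = (t + V*t)/(V + V**2))
W(y(3, 5), l) - 1*(-489) = ((5 + 3)/5)/19 - 1*(-489) = ((1/5)*8)*(1/19) + 489 = (8/5)*(1/19) + 489 = 8/95 + 489 = 46463/95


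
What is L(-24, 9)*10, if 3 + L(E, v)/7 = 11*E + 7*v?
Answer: -14280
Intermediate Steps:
L(E, v) = -21 + 49*v + 77*E (L(E, v) = -21 + 7*(11*E + 7*v) = -21 + 7*(7*v + 11*E) = -21 + (49*v + 77*E) = -21 + 49*v + 77*E)
L(-24, 9)*10 = (-21 + 49*9 + 77*(-24))*10 = (-21 + 441 - 1848)*10 = -1428*10 = -14280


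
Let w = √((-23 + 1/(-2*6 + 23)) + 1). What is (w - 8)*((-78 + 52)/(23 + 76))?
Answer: 208/99 - 26*I*√2651/1089 ≈ 2.101 - 1.2293*I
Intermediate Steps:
w = I*√2651/11 (w = √((-23 + 1/(-12 + 23)) + 1) = √((-23 + 1/11) + 1) = √(-252/11 + 1) = √(-241/11) = I*√2651/11 ≈ 4.6807*I)
(w - 8)*((-78 + 52)/(23 + 76)) = (I*√2651/11 - 8)*((-78 + 52)/(23 + 76)) = (-8 + I*√2651/11)*(-26/99) = 208/99 - 26*I*√2651/1089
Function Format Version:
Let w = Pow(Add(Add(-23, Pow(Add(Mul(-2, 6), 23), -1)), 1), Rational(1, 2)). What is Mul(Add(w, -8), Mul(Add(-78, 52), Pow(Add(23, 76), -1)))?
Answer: Add(Rational(208, 99), Mul(Rational(-26, 1089), I, Pow(2651, Rational(1, 2)))) ≈ Add(2.1010, Mul(-1.2293, I))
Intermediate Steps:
w = Mul(Rational(1, 11), I, Pow(2651, Rational(1, 2))) (w = Pow(Add(Add(-23, Pow(Add(-12, 23), -1)), 1), Rational(1, 2)) = Pow(Add(Add(-23, Pow(11, -1)), 1), Rational(1, 2)) = Pow(Add(Add(-23, Rational(1, 11)), 1), Rational(1, 2)) = Pow(Add(Rational(-252, 11), 1), Rational(1, 2)) = Pow(Rational(-241, 11), Rational(1, 2)) = Mul(Rational(1, 11), I, Pow(2651, Rational(1, 2))) ≈ Mul(4.6807, I))
Mul(Add(w, -8), Mul(Add(-78, 52), Pow(Add(23, 76), -1))) = Mul(Add(Mul(Rational(1, 11), I, Pow(2651, Rational(1, 2))), -8), Mul(Add(-78, 52), Pow(Add(23, 76), -1))) = Mul(Add(-8, Mul(Rational(1, 11), I, Pow(2651, Rational(1, 2)))), Mul(-26, Pow(99, -1))) = Mul(Add(-8, Mul(Rational(1, 11), I, Pow(2651, Rational(1, 2)))), Mul(-26, Rational(1, 99))) = Mul(Add(-8, Mul(Rational(1, 11), I, Pow(2651, Rational(1, 2)))), Rational(-26, 99)) = Add(Rational(208, 99), Mul(Rational(-26, 1089), I, Pow(2651, Rational(1, 2))))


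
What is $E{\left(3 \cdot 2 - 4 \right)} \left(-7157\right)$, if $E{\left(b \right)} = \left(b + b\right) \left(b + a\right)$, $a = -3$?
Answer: $28628$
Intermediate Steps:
$E{\left(b \right)} = 2 b \left(-3 + b\right)$ ($E{\left(b \right)} = \left(b + b\right) \left(b - 3\right) = 2 b \left(-3 + b\right)$)
$E{\left(3 \cdot 2 - 4 \right)} \left(-7157\right) = 2 \left(3 \cdot 2 - 4\right) \left(-3 + \left(3 \cdot 2 - 4\right)\right) \left(-7157\right) = 2 \left(6 - 4\right) \left(-3 + \left(6 - 4\right)\right) \left(-7157\right) = 2 \cdot 2 \left(-3 + 2\right) \left(-7157\right) = 2 \cdot 2 \left(-1\right) \left(-7157\right) = \left(-4\right) \left(-7157\right) = 28628$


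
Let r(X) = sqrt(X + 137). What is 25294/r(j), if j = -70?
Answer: 25294*sqrt(67)/67 ≈ 3090.2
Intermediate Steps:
r(X) = sqrt(137 + X)
25294/r(j) = 25294/(sqrt(137 - 70)) = 25294/(sqrt(67)) = 25294*(sqrt(67)/67) = 25294*sqrt(67)/67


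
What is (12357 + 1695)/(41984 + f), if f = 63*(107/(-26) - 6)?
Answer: 365352/1075015 ≈ 0.33986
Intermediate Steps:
f = -16569/26 (f = 63*(107*(-1/26) - 6) = 63*(-107/26 - 6) = 63*(-263/26) = -16569/26 ≈ -637.27)
(12357 + 1695)/(41984 + f) = (12357 + 1695)/(41984 - 16569/26) = 14052/(1075015/26) = 14052*(26/1075015) = 365352/1075015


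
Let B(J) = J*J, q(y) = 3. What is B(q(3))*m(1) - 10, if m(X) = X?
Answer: -1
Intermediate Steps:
B(J) = J²
B(q(3))*m(1) - 10 = 3²*1 - 10 = 9*1 - 10 = 9 - 10 = -1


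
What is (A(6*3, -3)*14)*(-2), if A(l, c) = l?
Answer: -504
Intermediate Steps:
(A(6*3, -3)*14)*(-2) = ((6*3)*14)*(-2) = (18*14)*(-2) = 252*(-2) = -504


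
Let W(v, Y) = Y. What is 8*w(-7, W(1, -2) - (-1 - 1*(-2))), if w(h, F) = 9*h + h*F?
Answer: -336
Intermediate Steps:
w(h, F) = 9*h + F*h
8*w(-7, W(1, -2) - (-1 - 1*(-2))) = 8*(-7*(9 + (-2 - (-1 - 1*(-2))))) = 8*(-7*(9 + (-2 - (-1 + 2)))) = 8*(-7*(9 + (-2 - 1*1))) = 8*(-7*(9 + (-2 - 1))) = 8*(-7*(9 - 3)) = 8*(-7*6) = 8*(-42) = -336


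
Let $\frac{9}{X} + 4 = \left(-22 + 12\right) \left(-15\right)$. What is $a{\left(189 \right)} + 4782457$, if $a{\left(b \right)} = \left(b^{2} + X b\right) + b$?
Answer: $\frac{703483283}{146} \approx 4.8184 \cdot 10^{6}$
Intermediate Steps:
$X = \frac{9}{146}$ ($X = \frac{9}{-4 + \left(-22 + 12\right) \left(-15\right)} = \frac{9}{-4 - -150} = \frac{9}{-4 + 150} = \frac{9}{146} \approx 0.061644$)
$a{\left(b \right)} = b^{2} + \frac{155 b}{146}$ ($a{\left(b \right)} = \left(b^{2} + \frac{9 b}{146}\right) + b = b^{2} + \frac{155 b}{146}$)
$a{\left(189 \right)} + 4782457 = \frac{1}{146} \cdot 189 \left(155 + 146 \cdot 189\right) + 4782457 = \frac{1}{146} \cdot 189 \left(155 + 27594\right) + 4782457 = \frac{1}{146} \cdot 189 \cdot 27749 + 4782457 = \frac{5244561}{146} + 4782457 = \frac{703483283}{146}$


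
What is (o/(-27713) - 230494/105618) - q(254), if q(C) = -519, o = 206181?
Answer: 745472276483/1463495817 ≈ 509.38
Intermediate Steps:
(o/(-27713) - 230494/105618) - q(254) = (206181/(-27713) - 230494/105618) - 1*(-519) = (206181*(-1/27713) - 230494*1/105618) + 519 = (-206181/27713 - 115247/52809) + 519 = -14082052540/1463495817 + 519 = 745472276483/1463495817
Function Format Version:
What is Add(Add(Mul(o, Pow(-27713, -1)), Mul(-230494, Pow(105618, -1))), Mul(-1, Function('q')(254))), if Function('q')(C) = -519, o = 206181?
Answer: Rational(745472276483, 1463495817) ≈ 509.38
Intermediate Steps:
Add(Add(Mul(o, Pow(-27713, -1)), Mul(-230494, Pow(105618, -1))), Mul(-1, Function('q')(254))) = Add(Add(Mul(206181, Pow(-27713, -1)), Mul(-230494, Pow(105618, -1))), Mul(-1, -519)) = Add(Add(Mul(206181, Rational(-1, 27713)), Mul(-230494, Rational(1, 105618))), 519) = Add(Add(Rational(-206181, 27713), Rational(-115247, 52809)), 519) = Add(Rational(-14082052540, 1463495817), 519) = Rational(745472276483, 1463495817)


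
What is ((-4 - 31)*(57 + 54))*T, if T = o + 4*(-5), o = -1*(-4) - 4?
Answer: 77700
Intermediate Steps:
o = 0 (o = 4 - 4 = 0)
T = -20 (T = 0 + 4*(-5) = 0 - 20 = -20)
((-4 - 31)*(57 + 54))*T = ((-4 - 31)*(57 + 54))*(-20) = -35*111*(-20) = -3885*(-20) = 77700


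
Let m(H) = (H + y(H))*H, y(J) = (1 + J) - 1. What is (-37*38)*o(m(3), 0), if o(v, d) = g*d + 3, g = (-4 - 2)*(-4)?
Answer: -4218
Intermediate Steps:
y(J) = J
g = 24 (g = -6*(-4) = 24)
m(H) = 2*H**2 (m(H) = (H + H)*H = (2*H)*H = 2*H**2)
o(v, d) = 3 + 24*d (o(v, d) = 24*d + 3 = 3 + 24*d)
(-37*38)*o(m(3), 0) = (-37*38)*(3 + 24*0) = -1406*(3 + 0) = -1406*3 = -4218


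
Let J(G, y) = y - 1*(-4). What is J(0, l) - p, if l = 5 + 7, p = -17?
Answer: 33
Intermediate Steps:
l = 12
J(G, y) = 4 + y (J(G, y) = y + 4 = 4 + y)
J(0, l) - p = (4 + 12) - 1*(-17) = 16 + 17 = 33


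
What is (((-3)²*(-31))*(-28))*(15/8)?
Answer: 29295/2 ≈ 14648.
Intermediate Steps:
(((-3)²*(-31))*(-28))*(15/8) = ((9*(-31))*(-28))*(15*(⅛)) = -279*(-28)*(15/8) = 7812*(15/8) = 29295/2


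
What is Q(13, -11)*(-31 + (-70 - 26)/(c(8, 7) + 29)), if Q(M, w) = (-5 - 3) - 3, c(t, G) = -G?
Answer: 389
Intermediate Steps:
Q(M, w) = -11 (Q(M, w) = -8 - 3 = -11)
Q(13, -11)*(-31 + (-70 - 26)/(c(8, 7) + 29)) = -11*(-31 + (-70 - 26)/(-1*7 + 29)) = -11*(-31 - 96/(-7 + 29)) = -11*(-31 - 96/22) = -11*(-31 - 96*1/22) = -11*(-31 - 48/11) = -11*(-389/11) = 389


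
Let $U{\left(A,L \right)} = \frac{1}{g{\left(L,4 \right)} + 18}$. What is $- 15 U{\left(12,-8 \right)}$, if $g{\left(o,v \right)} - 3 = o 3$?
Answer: $5$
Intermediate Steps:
$g{\left(o,v \right)} = 3 + 3 o$ ($g{\left(o,v \right)} = 3 + o 3 = 3 + 3 o$)
$U{\left(A,L \right)} = \frac{1}{21 + 3 L}$ ($U{\left(A,L \right)} = \frac{1}{\left(3 + 3 L\right) + 18} = \frac{1}{21 + 3 L}$)
$- 15 U{\left(12,-8 \right)} = - 15 \frac{1}{3 \left(7 - 8\right)} = - 15 \frac{1}{3 \left(-1\right)} = - 15 \cdot \frac{1}{3} \left(-1\right) = \left(-15\right) \left(- \frac{1}{3}\right) = 5$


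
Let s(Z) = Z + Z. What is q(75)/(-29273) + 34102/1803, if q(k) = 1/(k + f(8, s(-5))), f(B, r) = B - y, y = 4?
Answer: 78863158031/4169558301 ≈ 18.914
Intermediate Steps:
s(Z) = 2*Z
f(B, r) = -4 + B (f(B, r) = B - 1*4 = B - 4 = -4 + B)
q(k) = 1/(4 + k) (q(k) = 1/(k + (-4 + 8)) = 1/(k + 4) = 1/(4 + k))
q(75)/(-29273) + 34102/1803 = 1/((4 + 75)*(-29273)) + 34102/1803 = -1/29273/79 + 34102*(1/1803) = (1/79)*(-1/29273) + 34102/1803 = -1/2312567 + 34102/1803 = 78863158031/4169558301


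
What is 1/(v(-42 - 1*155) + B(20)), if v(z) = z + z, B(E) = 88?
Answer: -1/306 ≈ -0.0032680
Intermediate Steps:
v(z) = 2*z
1/(v(-42 - 1*155) + B(20)) = 1/(2*(-42 - 1*155) + 88) = 1/(2*(-42 - 155) + 88) = 1/(2*(-197) + 88) = 1/(-394 + 88) = 1/(-306) = -1/306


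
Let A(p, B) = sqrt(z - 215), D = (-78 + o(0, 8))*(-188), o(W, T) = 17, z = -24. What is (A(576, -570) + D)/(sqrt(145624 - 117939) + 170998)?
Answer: (11468 + I*sqrt(239))/(170998 + 7*sqrt(565)) ≈ 0.067 + 9.032e-5*I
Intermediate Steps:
D = 11468 (D = (-78 + 17)*(-188) = -61*(-188) = 11468)
A(p, B) = I*sqrt(239) (A(p, B) = sqrt(-24 - 215) = sqrt(-239) = I*sqrt(239))
(A(576, -570) + D)/(sqrt(145624 - 117939) + 170998) = (I*sqrt(239) + 11468)/(sqrt(145624 - 117939) + 170998) = (11468 + I*sqrt(239))/(sqrt(27685) + 170998) = (11468 + I*sqrt(239))/(7*sqrt(565) + 170998) = (11468 + I*sqrt(239))/(170998 + 7*sqrt(565))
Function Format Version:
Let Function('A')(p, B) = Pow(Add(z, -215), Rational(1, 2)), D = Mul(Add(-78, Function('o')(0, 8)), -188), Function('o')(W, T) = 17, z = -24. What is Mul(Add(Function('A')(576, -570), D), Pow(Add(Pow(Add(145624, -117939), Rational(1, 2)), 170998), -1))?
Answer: Mul(Pow(Add(170998, Mul(7, Pow(565, Rational(1, 2)))), -1), Add(11468, Mul(I, Pow(239, Rational(1, 2))))) ≈ Add(0.067000, Mul(9.0320e-5, I))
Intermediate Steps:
D = 11468 (D = Mul(Add(-78, 17), -188) = Mul(-61, -188) = 11468)
Function('A')(p, B) = Mul(I, Pow(239, Rational(1, 2))) (Function('A')(p, B) = Pow(Add(-24, -215), Rational(1, 2)) = Pow(-239, Rational(1, 2)) = Mul(I, Pow(239, Rational(1, 2))))
Mul(Add(Function('A')(576, -570), D), Pow(Add(Pow(Add(145624, -117939), Rational(1, 2)), 170998), -1)) = Mul(Add(Mul(I, Pow(239, Rational(1, 2))), 11468), Pow(Add(Pow(Add(145624, -117939), Rational(1, 2)), 170998), -1)) = Mul(Add(11468, Mul(I, Pow(239, Rational(1, 2)))), Pow(Add(Pow(27685, Rational(1, 2)), 170998), -1)) = Mul(Add(11468, Mul(I, Pow(239, Rational(1, 2)))), Pow(Add(Mul(7, Pow(565, Rational(1, 2))), 170998), -1)) = Mul(Add(11468, Mul(I, Pow(239, Rational(1, 2)))), Pow(Add(170998, Mul(7, Pow(565, Rational(1, 2)))), -1)) = Mul(Pow(Add(170998, Mul(7, Pow(565, Rational(1, 2)))), -1), Add(11468, Mul(I, Pow(239, Rational(1, 2)))))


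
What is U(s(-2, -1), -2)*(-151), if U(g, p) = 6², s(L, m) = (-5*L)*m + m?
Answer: -5436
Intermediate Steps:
s(L, m) = m - 5*L*m (s(L, m) = -5*L*m + m = m - 5*L*m)
U(g, p) = 36
U(s(-2, -1), -2)*(-151) = 36*(-151) = -5436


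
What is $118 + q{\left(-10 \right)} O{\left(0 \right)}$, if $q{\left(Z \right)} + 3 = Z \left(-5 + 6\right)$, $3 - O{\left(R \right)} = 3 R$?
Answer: $79$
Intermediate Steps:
$O{\left(R \right)} = 3 - 3 R$
$q{\left(Z \right)} = -3 + Z$ ($q{\left(Z \right)} = -3 + Z \left(-5 + 6\right) = -3 + Z 1 = -3 + Z$)
$118 + q{\left(-10 \right)} O{\left(0 \right)} = 118 + \left(-3 - 10\right) \left(3 - 0\right) = 118 - 13 \left(3 + 0\right) = 118 - 39 = 79$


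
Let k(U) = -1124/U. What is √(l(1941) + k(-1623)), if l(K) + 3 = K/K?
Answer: I*√3444006/1623 ≈ 1.1434*I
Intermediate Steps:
l(K) = -2 (l(K) = -3 + K/K = -3 + 1 = -2)
√(l(1941) + k(-1623)) = √(-2 - 1124/(-1623)) = √(-2 - 1124*(-1/1623)) = √(-2 + 1124/1623) = √(-2122/1623) = I*√3444006/1623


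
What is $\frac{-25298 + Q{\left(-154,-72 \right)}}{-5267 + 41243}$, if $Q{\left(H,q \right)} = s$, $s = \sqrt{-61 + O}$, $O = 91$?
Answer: $- \frac{12649}{17988} + \frac{\sqrt{30}}{35976} \approx -0.70304$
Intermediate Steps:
$s = \sqrt{30}$ ($s = \sqrt{-61 + 91} = \sqrt{30} \approx 5.4772$)
$Q{\left(H,q \right)} = \sqrt{30}$
$\frac{-25298 + Q{\left(-154,-72 \right)}}{-5267 + 41243} = \frac{-25298 + \sqrt{30}}{-5267 + 41243} = \frac{-25298 + \sqrt{30}}{35976} = \left(-25298 + \sqrt{30}\right) \frac{1}{35976} = - \frac{12649}{17988} + \frac{\sqrt{30}}{35976}$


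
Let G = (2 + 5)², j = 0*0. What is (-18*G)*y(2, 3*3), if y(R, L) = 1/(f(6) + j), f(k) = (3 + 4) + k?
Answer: -882/13 ≈ -67.846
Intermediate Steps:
f(k) = 7 + k
j = 0
G = 49 (G = 7² = 49)
y(R, L) = 1/13 (y(R, L) = 1/((7 + 6) + 0) = 1/(13 + 0) = 1/13)
(-18*G)*y(2, 3*3) = -18*49*(1/13) = -882*1/13 = -882/13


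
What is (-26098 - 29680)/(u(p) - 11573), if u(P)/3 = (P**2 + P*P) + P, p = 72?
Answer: -55778/19747 ≈ -2.8246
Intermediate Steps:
u(P) = 3*P + 6*P**2 (u(P) = 3*((P**2 + P*P) + P) = 3*((P**2 + P**2) + P) = 3*(2*P**2 + P) = 3*(P + 2*P**2) = 3*P + 6*P**2)
(-26098 - 29680)/(u(p) - 11573) = (-26098 - 29680)/(3*72*(1 + 2*72) - 11573) = -55778/(3*72*(1 + 144) - 11573) = -55778/(3*72*145 - 11573) = -55778/(31320 - 11573) = -55778/19747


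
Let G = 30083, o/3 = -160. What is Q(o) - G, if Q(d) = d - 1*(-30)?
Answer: -30533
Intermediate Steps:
o = -480 (o = 3*(-160) = -480)
Q(d) = 30 + d (Q(d) = d + 30 = 30 + d)
Q(o) - G = (30 - 480) - 1*30083 = -450 - 30083 = -30533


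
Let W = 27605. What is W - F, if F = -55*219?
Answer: 39650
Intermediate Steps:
F = -12045
W - F = 27605 - 1*(-12045) = 27605 + 12045 = 39650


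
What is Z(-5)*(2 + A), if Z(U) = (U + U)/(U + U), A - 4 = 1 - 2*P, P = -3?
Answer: 13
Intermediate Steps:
A = 11 (A = 4 + (1 - 2*(-3)) = 4 + (1 + 6) = 4 + 7 = 11)
Z(U) = 1 (Z(U) = (2*U)/((2*U)) = (2*U)*(1/(2*U)) = 1)
Z(-5)*(2 + A) = 1*(2 + 11) = 1*13 = 13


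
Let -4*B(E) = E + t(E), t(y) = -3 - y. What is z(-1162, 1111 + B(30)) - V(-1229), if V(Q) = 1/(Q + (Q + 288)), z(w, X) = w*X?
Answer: -1401661047/1085 ≈ -1.2919e+6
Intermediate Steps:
B(E) = ¾ (B(E) = -(E + (-3 - E))/4 = -¼*(-3) = ¾)
z(w, X) = X*w
V(Q) = 1/(288 + 2*Q) (V(Q) = 1/(Q + (288 + Q)) = 1/(288 + 2*Q))
z(-1162, 1111 + B(30)) - V(-1229) = (1111 + ¾)*(-1162) - 1/(2*(144 - 1229)) = (4447/4)*(-1162) - 1/(2*(-1085)) = -2583707/2 - (-1)/(2*1085) = -2583707/2 - 1*(-1/2170) = -2583707/2 + 1/2170 = -1401661047/1085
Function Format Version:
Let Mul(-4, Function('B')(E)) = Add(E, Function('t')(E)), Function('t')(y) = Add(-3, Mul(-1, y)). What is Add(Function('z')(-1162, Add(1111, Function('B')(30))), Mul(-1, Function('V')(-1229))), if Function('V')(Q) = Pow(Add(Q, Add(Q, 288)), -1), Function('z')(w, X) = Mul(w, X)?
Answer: Rational(-1401661047, 1085) ≈ -1.2919e+6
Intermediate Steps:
Function('B')(E) = Rational(3, 4) (Function('B')(E) = Mul(Rational(-1, 4), Add(E, Add(-3, Mul(-1, E)))) = Mul(Rational(-1, 4), -3) = Rational(3, 4))
Function('z')(w, X) = Mul(X, w)
Function('V')(Q) = Pow(Add(288, Mul(2, Q)), -1) (Function('V')(Q) = Pow(Add(Q, Add(288, Q)), -1) = Pow(Add(288, Mul(2, Q)), -1))
Add(Function('z')(-1162, Add(1111, Function('B')(30))), Mul(-1, Function('V')(-1229))) = Add(Mul(Add(1111, Rational(3, 4)), -1162), Mul(-1, Mul(Rational(1, 2), Pow(Add(144, -1229), -1)))) = Add(Mul(Rational(4447, 4), -1162), Mul(-1, Mul(Rational(1, 2), Pow(-1085, -1)))) = Add(Rational(-2583707, 2), Mul(-1, Mul(Rational(1, 2), Rational(-1, 1085)))) = Add(Rational(-2583707, 2), Mul(-1, Rational(-1, 2170))) = Add(Rational(-2583707, 2), Rational(1, 2170)) = Rational(-1401661047, 1085)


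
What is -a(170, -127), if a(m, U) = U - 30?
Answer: 157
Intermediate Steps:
a(m, U) = -30 + U
-a(170, -127) = -(-30 - 127) = -1*(-157) = 157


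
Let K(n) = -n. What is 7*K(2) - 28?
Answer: -42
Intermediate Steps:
7*K(2) - 28 = 7*(-1*2) - 28 = 7*(-2) - 28 = -14 - 28 = -42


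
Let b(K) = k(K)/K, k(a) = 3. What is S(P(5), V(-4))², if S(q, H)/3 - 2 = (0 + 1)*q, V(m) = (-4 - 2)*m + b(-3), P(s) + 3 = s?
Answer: 144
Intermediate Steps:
b(K) = 3/K
P(s) = -3 + s
V(m) = -1 - 6*m (V(m) = (-4 - 2)*m + 3/(-3) = -6*m + 3*(-⅓) = -6*m - 1 = -1 - 6*m)
S(q, H) = 6 + 3*q (S(q, H) = 6 + 3*((0 + 1)*q) = 6 + 3*(1*q) = 6 + 3*q)
S(P(5), V(-4))² = (6 + 3*(-3 + 5))² = (6 + 3*2)² = (6 + 6)² = 12² = 144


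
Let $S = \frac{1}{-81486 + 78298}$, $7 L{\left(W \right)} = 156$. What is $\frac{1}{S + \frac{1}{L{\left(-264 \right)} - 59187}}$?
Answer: $- \frac{1320319764}{436469} \approx -3025.0$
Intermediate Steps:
$L{\left(W \right)} = \frac{156}{7}$ ($L{\left(W \right)} = \frac{1}{7} \cdot 156 = \frac{156}{7}$)
$S = - \frac{1}{3188}$ ($S = \frac{1}{-3188} = - \frac{1}{3188} \approx -0.00031368$)
$\frac{1}{S + \frac{1}{L{\left(-264 \right)} - 59187}} = \frac{1}{- \frac{1}{3188} + \frac{1}{\frac{156}{7} - 59187}} = \frac{1}{- \frac{1}{3188} + \frac{1}{- \frac{414153}{7}}} = \frac{1}{- \frac{1}{3188} - \frac{7}{414153}} = \frac{1}{- \frac{436469}{1320319764}} = - \frac{1320319764}{436469}$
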